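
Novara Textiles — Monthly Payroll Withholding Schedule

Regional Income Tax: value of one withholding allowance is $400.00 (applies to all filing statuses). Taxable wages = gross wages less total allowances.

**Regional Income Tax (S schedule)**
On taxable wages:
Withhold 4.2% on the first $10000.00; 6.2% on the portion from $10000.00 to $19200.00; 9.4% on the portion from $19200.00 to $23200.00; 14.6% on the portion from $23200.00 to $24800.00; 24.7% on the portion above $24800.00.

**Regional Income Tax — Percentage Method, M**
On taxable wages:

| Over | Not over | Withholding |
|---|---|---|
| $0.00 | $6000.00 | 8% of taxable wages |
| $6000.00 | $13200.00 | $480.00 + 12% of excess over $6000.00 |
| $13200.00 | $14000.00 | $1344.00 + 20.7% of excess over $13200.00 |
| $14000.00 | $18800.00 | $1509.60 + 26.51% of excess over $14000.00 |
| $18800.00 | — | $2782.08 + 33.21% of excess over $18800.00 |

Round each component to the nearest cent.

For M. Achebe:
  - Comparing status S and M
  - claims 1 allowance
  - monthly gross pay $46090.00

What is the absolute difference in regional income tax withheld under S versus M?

Regional Income Tax (S): taxable = $46090.00 − 1×$400.00 = $45690.00
  $1600.00 + 24.7% × ($45690.00 − $24800.00) = $1600.00 + 24.7% × $20890.00 = $6759.83
Regional Income Tax (M): taxable = $46090.00 − 1×$400.00 = $45690.00
  $2782.08 + 33.21% × ($45690.00 − $18800.00) = $2782.08 + 33.21% × $26890.00 = $11712.25
Difference: |$6759.83 − $11712.25| = $4952.42 (higher under M)

$4952.42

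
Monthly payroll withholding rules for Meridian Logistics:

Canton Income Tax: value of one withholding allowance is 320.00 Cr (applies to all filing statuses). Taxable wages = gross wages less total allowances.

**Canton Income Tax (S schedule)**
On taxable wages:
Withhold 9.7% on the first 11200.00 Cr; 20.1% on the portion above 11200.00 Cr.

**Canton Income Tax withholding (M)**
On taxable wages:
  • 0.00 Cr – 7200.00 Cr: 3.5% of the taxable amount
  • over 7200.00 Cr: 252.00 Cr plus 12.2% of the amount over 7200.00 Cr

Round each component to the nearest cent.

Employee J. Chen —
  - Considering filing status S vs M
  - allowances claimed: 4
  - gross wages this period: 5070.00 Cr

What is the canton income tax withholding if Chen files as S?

367.63 Cr

Canton Income Tax (S): taxable = 5070.00 Cr − 4×320.00 Cr = 3790.00 Cr
  9.7% × 3790.00 Cr = 367.63 Cr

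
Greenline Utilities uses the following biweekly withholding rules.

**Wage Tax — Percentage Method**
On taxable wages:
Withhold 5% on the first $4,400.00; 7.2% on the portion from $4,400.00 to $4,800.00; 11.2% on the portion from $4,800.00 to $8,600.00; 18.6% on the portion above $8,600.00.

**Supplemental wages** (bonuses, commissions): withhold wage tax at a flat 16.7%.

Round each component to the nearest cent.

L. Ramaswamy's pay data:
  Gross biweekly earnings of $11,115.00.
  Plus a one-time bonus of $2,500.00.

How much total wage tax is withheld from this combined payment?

$1,559.69

Wage Tax: taxable = $11,115.00
  $674.40 + 18.6% × ($11,115.00 − $8,600.00) = $674.40 + 18.6% × $2,515.00 = $1,142.19
Supplemental (16.7% flat on bonus): 16.7% × $2,500.00 = $417.50
Total wage tax: $1,142.19 + $417.50 = $1,559.69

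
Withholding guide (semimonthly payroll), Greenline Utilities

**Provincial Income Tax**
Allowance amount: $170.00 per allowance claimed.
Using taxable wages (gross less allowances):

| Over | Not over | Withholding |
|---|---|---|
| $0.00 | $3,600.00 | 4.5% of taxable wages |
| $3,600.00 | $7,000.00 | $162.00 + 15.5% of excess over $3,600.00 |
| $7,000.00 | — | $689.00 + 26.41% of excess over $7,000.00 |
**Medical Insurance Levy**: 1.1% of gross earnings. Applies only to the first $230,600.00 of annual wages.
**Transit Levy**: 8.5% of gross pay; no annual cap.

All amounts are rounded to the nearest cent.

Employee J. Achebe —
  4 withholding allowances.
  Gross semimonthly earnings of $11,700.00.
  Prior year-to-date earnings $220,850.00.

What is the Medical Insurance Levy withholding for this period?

$107.25

Medical Insurance Levy: cap $230,600.00 − YTD $220,850.00 = $9,750.00 subject; 1.1% × $9,750.00 = $107.25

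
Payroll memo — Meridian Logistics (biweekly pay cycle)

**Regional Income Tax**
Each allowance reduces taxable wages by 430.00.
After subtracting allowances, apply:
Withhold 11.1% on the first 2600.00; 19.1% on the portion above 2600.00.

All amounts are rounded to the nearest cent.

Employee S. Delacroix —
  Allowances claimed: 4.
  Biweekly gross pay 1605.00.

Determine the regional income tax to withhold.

0.00

Regional Income Tax: taxable = 1605.00 − 4×430.00 = -115.00
  Taxable ≤ 0 → 0.00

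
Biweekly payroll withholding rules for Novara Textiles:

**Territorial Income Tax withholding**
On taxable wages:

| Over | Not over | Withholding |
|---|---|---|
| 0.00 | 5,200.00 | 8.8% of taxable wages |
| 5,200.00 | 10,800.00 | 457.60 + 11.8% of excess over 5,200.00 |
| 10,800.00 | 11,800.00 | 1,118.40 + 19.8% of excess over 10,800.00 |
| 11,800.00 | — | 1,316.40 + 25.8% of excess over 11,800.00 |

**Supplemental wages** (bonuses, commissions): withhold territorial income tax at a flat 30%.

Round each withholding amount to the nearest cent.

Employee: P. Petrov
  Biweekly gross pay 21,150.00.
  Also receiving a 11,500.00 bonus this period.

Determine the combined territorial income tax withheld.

Territorial Income Tax: taxable = 21,150.00
  1,316.40 + 25.8% × (21,150.00 − 11,800.00) = 1,316.40 + 25.8% × 9,350.00 = 3,728.70
Supplemental (30% flat on bonus): 30% × 11,500.00 = 3,450.00
Total territorial income tax: 3,728.70 + 3,450.00 = 7,178.70

7,178.70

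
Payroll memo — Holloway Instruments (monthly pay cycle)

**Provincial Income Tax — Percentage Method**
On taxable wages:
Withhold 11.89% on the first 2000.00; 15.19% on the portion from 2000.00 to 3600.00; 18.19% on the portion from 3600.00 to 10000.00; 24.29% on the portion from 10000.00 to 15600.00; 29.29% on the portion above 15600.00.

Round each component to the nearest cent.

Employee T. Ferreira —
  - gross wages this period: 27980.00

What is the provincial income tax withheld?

6631.34

Provincial Income Tax: taxable = 27980.00
  3005.24 + 29.29% × (27980.00 − 15600.00) = 3005.24 + 29.29% × 12380.00 = 6631.34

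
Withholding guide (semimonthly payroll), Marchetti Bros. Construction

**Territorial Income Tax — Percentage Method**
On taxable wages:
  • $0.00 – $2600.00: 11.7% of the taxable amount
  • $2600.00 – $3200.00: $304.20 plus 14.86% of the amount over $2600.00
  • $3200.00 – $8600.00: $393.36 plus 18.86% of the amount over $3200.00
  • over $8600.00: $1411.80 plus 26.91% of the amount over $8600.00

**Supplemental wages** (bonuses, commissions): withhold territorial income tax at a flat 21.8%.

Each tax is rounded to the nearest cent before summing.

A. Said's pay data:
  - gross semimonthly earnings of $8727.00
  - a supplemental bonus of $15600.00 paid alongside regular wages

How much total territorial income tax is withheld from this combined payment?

$4846.78

Territorial Income Tax: taxable = $8727.00
  $1411.80 + 26.91% × ($8727.00 − $8600.00) = $1411.80 + 26.91% × $127.00 = $1445.98
Supplemental (21.8% flat on bonus): 21.8% × $15600.00 = $3400.80
Total territorial income tax: $1445.98 + $3400.80 = $4846.78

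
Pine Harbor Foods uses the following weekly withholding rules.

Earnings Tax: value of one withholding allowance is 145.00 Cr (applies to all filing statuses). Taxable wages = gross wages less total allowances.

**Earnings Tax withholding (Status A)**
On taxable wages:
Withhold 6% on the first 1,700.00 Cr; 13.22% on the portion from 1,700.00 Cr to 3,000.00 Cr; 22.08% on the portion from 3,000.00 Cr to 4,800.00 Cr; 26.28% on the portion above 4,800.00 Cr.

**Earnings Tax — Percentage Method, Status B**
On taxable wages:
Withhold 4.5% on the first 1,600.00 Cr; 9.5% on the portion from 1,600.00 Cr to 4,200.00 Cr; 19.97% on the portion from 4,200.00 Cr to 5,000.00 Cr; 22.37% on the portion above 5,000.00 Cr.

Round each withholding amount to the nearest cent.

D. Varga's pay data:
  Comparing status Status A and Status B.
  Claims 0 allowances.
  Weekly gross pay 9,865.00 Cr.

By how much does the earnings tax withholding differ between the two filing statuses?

Earnings Tax (Status A): taxable = 9,865.00 Cr
  671.30 Cr + 26.28% × (9,865.00 Cr − 4,800.00 Cr) = 671.30 Cr + 26.28% × 5,065.00 Cr = 2,002.38 Cr
Earnings Tax (Status B): taxable = 9,865.00 Cr
  478.76 Cr + 22.37% × (9,865.00 Cr − 5,000.00 Cr) = 478.76 Cr + 22.37% × 4,865.00 Cr = 1,567.06 Cr
Difference: |2,002.38 Cr − 1,567.06 Cr| = 435.32 Cr (higher under Status A)

435.32 Cr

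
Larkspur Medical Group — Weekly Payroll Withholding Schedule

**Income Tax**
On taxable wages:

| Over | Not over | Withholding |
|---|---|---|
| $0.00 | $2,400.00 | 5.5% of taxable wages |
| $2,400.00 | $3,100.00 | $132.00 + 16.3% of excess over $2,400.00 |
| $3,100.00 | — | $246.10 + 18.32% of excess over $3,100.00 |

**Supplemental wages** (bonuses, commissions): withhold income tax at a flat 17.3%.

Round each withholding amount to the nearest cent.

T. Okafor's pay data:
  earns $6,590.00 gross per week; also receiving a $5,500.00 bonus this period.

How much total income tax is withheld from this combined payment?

$1,836.97

Income Tax: taxable = $6,590.00
  $246.10 + 18.32% × ($6,590.00 − $3,100.00) = $246.10 + 18.32% × $3,490.00 = $885.47
Supplemental (17.3% flat on bonus): 17.3% × $5,500.00 = $951.50
Total income tax: $885.47 + $951.50 = $1,836.97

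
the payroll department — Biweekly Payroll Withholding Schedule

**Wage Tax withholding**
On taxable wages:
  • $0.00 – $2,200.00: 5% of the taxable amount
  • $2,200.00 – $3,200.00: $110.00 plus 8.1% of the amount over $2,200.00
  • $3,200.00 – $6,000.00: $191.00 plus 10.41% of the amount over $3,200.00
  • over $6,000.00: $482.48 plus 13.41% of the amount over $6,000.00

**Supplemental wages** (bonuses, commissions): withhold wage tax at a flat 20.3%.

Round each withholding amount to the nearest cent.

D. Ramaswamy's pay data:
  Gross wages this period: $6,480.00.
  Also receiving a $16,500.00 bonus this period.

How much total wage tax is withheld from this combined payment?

$3,896.35

Wage Tax: taxable = $6,480.00
  $482.48 + 13.41% × ($6,480.00 − $6,000.00) = $482.48 + 13.41% × $480.00 = $546.85
Supplemental (20.3% flat on bonus): 20.3% × $16,500.00 = $3,349.50
Total wage tax: $546.85 + $3,349.50 = $3,896.35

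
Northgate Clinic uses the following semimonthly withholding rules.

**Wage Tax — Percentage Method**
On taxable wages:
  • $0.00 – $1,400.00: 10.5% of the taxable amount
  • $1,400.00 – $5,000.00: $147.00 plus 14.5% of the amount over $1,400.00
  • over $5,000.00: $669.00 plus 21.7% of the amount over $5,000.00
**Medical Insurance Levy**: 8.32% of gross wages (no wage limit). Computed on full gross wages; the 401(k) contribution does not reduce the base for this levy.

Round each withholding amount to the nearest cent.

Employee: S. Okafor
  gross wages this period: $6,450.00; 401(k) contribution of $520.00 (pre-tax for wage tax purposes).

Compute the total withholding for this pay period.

Wage Tax: taxable = $6,450.00 − $520.00 = $5,930.00
  $669.00 + 21.7% × ($5,930.00 − $5,000.00) = $669.00 + 21.7% × $930.00 = $870.81
Medical Insurance Levy: 8.32% × $6,450.00 = $536.64
Total: $870.81 + $536.64 = $1,407.45

$1,407.45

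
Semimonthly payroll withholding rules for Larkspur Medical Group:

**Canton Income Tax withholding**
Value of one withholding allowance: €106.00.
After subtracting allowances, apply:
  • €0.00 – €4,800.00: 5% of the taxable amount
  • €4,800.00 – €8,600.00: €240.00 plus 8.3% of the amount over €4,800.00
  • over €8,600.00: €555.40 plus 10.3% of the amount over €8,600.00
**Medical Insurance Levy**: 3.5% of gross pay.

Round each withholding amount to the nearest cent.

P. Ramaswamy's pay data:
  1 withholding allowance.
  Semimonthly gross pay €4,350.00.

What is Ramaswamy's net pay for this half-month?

€3,985.55

Canton Income Tax: taxable = €4,350.00 − 1×€106.00 = €4,244.00
  5% × €4,244.00 = €212.20
Medical Insurance Levy: 3.5% × €4,350.00 = €152.25
Total withheld: €212.20 + €152.25 = €364.45
Net pay: €4,350.00 − €364.45 = €3,985.55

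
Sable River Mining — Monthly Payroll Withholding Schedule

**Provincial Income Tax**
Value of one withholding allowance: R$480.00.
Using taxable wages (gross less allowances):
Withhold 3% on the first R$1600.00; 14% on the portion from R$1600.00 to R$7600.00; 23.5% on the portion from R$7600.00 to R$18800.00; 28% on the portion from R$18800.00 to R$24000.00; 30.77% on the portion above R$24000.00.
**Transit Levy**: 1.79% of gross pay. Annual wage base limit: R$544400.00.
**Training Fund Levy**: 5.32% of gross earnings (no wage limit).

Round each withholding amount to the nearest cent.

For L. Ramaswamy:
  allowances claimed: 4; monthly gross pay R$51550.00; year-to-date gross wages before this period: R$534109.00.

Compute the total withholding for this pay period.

R$15789.02

Provincial Income Tax: taxable = R$51550.00 − 4×R$480.00 = R$49630.00
  R$4976.00 + 30.77% × (R$49630.00 − R$24000.00) = R$4976.00 + 30.77% × R$25630.00 = R$12862.35
Transit Levy: cap R$544400.00 − YTD R$534109.00 = R$10291.00 subject; 1.79% × R$10291.00 = R$184.21
Training Fund Levy: 5.32% × R$51550.00 = R$2742.46
Total: R$12862.35 + R$184.21 + R$2742.46 = R$15789.02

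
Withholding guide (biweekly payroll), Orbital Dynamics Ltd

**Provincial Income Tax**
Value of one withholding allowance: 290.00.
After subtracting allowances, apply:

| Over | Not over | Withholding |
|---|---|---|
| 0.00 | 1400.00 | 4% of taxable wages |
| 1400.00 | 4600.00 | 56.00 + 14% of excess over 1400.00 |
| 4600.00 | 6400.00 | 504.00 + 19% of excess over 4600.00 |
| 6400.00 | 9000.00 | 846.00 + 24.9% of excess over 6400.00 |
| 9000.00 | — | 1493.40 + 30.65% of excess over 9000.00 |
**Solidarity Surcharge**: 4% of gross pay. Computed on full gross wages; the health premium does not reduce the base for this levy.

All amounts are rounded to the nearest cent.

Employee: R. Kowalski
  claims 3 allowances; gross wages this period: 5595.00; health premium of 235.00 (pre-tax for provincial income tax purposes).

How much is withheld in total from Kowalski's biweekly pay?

712.40

Provincial Income Tax: taxable = 5595.00 − 235.00 − 3×290.00 = 4490.00
  56.00 + 14% × (4490.00 − 1400.00) = 56.00 + 14% × 3090.00 = 488.60
Solidarity Surcharge: 4% × 5595.00 = 223.80
Total: 488.60 + 223.80 = 712.40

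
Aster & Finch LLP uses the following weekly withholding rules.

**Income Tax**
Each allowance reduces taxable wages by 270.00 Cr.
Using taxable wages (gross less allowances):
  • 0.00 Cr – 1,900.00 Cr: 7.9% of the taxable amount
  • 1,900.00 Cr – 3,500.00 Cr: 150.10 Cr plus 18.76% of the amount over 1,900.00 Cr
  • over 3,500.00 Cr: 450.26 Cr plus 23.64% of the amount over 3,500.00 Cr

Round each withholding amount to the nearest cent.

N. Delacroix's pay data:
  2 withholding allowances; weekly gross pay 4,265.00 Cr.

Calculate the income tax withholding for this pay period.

503.45 Cr

Income Tax: taxable = 4,265.00 Cr − 2×270.00 Cr = 3,725.00 Cr
  450.26 Cr + 23.64% × (3,725.00 Cr − 3,500.00 Cr) = 450.26 Cr + 23.64% × 225.00 Cr = 503.45 Cr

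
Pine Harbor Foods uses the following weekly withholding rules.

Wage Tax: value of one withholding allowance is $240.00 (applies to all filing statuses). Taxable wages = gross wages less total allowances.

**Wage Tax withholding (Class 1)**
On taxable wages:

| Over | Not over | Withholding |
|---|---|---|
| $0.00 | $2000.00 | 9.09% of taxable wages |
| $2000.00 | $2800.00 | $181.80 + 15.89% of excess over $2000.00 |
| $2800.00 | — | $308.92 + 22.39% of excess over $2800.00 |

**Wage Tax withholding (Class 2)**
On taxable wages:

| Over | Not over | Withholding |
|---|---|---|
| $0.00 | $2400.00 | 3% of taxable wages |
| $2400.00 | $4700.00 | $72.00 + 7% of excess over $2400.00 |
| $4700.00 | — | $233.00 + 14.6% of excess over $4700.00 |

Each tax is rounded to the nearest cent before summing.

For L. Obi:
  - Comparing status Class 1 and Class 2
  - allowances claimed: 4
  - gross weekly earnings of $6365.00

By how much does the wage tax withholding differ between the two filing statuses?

$556.25

Wage Tax (Class 1): taxable = $6365.00 − 4×$240.00 = $5405.00
  $308.92 + 22.39% × ($5405.00 − $2800.00) = $308.92 + 22.39% × $2605.00 = $892.18
Wage Tax (Class 2): taxable = $6365.00 − 4×$240.00 = $5405.00
  $233.00 + 14.6% × ($5405.00 − $4700.00) = $233.00 + 14.6% × $705.00 = $335.93
Difference: |$892.18 − $335.93| = $556.25 (higher under Class 1)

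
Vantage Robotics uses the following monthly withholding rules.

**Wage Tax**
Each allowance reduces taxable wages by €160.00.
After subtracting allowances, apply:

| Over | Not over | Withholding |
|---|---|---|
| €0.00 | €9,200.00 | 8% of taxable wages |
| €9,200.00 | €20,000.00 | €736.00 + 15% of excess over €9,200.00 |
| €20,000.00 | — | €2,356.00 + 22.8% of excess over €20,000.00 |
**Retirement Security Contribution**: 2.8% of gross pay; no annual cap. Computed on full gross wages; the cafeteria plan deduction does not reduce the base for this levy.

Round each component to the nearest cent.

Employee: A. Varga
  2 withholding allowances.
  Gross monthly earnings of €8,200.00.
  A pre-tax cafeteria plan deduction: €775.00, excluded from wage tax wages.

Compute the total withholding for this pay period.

Wage Tax: taxable = €8,200.00 − €775.00 − 2×€160.00 = €7,105.00
  8% × €7,105.00 = €568.40
Retirement Security Contribution: 2.8% × €8,200.00 = €229.60
Total: €568.40 + €229.60 = €798.00

€798.00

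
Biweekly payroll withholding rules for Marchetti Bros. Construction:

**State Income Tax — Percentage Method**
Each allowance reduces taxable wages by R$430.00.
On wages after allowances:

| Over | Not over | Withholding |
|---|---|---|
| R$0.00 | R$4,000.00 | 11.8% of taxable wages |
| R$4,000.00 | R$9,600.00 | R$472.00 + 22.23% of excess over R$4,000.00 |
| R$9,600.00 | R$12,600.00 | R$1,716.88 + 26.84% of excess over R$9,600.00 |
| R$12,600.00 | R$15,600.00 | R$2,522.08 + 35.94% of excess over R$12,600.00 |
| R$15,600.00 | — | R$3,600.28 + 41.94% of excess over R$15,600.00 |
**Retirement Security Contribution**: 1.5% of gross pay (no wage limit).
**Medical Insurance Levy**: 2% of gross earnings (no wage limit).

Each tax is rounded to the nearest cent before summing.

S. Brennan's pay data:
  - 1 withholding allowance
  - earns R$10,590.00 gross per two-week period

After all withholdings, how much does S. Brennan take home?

State Income Tax: taxable = R$10,590.00 − 1×R$430.00 = R$10,160.00
  R$1,716.88 + 26.84% × (R$10,160.00 − R$9,600.00) = R$1,716.88 + 26.84% × R$560.00 = R$1,867.18
Retirement Security Contribution: 1.5% × R$10,590.00 = R$158.85
Medical Insurance Levy: 2% × R$10,590.00 = R$211.80
Total withheld: R$1,867.18 + R$158.85 + R$211.80 = R$2,237.83
Net pay: R$10,590.00 − R$2,237.83 = R$8,352.17

R$8,352.17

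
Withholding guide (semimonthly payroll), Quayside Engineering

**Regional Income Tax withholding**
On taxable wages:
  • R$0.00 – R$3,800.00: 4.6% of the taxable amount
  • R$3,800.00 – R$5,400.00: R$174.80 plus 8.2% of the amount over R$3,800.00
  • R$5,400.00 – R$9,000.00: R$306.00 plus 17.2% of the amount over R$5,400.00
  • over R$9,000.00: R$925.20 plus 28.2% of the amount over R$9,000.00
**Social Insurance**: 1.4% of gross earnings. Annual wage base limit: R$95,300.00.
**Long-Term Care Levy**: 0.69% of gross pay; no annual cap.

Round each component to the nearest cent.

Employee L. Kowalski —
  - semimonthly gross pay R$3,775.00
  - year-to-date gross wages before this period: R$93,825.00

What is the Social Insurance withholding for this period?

Social Insurance: cap R$95,300.00 − YTD R$93,825.00 = R$1,475.00 subject; 1.4% × R$1,475.00 = R$20.65

R$20.65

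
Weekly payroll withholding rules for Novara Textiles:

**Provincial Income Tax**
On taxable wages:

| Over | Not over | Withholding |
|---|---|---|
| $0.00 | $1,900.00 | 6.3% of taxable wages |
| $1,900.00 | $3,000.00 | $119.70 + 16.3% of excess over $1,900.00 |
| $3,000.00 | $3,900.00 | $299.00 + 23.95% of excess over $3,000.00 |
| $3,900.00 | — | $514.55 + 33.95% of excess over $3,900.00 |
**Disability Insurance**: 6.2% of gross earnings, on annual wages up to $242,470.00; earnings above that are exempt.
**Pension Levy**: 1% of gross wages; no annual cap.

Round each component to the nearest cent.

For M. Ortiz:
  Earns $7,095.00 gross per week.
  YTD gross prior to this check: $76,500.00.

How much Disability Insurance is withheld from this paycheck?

$439.89

Disability Insurance: 6.2% × $7,095.00 = $439.89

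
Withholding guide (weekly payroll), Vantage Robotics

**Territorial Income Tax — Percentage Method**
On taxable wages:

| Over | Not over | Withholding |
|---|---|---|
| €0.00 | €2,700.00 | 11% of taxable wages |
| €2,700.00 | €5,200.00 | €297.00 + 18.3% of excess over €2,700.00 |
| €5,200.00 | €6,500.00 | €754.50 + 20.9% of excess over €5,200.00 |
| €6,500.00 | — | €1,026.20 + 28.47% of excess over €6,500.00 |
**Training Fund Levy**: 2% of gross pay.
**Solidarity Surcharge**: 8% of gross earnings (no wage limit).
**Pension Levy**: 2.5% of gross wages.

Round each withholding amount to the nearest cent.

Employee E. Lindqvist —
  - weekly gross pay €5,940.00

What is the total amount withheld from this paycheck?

€1,651.66

Territorial Income Tax: taxable = €5,940.00
  €754.50 + 20.9% × (€5,940.00 − €5,200.00) = €754.50 + 20.9% × €740.00 = €909.16
Training Fund Levy: 2% × €5,940.00 = €118.80
Solidarity Surcharge: 8% × €5,940.00 = €475.20
Pension Levy: 2.5% × €5,940.00 = €148.50
Total: €909.16 + €118.80 + €475.20 + €148.50 = €1,651.66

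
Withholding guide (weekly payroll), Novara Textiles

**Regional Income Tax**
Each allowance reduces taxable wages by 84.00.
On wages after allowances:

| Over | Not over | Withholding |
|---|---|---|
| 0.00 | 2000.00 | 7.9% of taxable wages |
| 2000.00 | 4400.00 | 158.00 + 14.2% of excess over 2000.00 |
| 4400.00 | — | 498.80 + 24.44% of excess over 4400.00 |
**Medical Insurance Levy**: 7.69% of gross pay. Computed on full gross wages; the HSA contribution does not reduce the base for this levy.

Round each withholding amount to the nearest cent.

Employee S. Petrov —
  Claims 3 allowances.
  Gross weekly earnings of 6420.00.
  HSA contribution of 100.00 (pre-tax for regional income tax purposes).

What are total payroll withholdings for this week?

1400.16

Regional Income Tax: taxable = 6420.00 − 100.00 − 3×84.00 = 6068.00
  498.80 + 24.44% × (6068.00 − 4400.00) = 498.80 + 24.44% × 1668.00 = 906.46
Medical Insurance Levy: 7.69% × 6420.00 = 493.70
Total: 906.46 + 493.70 = 1400.16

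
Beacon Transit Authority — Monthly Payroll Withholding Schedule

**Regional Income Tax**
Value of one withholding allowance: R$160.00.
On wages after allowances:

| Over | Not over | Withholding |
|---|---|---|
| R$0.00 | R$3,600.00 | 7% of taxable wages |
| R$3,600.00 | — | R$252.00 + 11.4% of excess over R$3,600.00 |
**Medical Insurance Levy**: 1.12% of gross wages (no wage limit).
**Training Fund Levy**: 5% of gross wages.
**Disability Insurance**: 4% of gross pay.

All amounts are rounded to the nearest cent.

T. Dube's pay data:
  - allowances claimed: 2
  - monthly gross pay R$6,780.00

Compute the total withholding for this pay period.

Regional Income Tax: taxable = R$6,780.00 − 2×R$160.00 = R$6,460.00
  R$252.00 + 11.4% × (R$6,460.00 − R$3,600.00) = R$252.00 + 11.4% × R$2,860.00 = R$578.04
Medical Insurance Levy: 1.12% × R$6,780.00 = R$75.94
Training Fund Levy: 5% × R$6,780.00 = R$339.00
Disability Insurance: 4% × R$6,780.00 = R$271.20
Total: R$578.04 + R$75.94 + R$339.00 + R$271.20 = R$1,264.18

R$1,264.18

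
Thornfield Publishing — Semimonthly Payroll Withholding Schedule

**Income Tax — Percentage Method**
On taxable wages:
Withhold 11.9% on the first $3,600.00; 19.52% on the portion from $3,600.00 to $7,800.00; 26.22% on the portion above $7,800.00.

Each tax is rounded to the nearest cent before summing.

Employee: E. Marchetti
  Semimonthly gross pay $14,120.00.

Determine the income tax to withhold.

$2,905.34

Income Tax: taxable = $14,120.00
  $1,248.24 + 26.22% × ($14,120.00 − $7,800.00) = $1,248.24 + 26.22% × $6,320.00 = $2,905.34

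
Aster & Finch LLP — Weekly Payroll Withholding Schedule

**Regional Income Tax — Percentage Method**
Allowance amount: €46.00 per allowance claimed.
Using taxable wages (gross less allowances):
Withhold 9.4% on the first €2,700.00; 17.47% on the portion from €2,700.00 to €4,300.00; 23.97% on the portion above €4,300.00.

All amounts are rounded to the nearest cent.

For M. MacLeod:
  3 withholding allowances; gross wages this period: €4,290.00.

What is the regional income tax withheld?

Regional Income Tax: taxable = €4,290.00 − 3×€46.00 = €4,152.00
  €253.80 + 17.47% × (€4,152.00 − €2,700.00) = €253.80 + 17.47% × €1,452.00 = €507.46

€507.46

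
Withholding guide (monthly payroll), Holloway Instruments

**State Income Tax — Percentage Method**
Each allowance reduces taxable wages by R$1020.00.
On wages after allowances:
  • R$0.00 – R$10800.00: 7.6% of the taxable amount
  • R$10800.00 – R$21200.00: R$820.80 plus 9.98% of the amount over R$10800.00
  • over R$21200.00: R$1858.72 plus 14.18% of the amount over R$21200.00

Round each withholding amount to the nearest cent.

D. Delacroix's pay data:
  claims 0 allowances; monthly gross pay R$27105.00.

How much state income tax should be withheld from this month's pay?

State Income Tax: taxable = R$27105.00
  R$1858.72 + 14.18% × (R$27105.00 − R$21200.00) = R$1858.72 + 14.18% × R$5905.00 = R$2696.05

R$2696.05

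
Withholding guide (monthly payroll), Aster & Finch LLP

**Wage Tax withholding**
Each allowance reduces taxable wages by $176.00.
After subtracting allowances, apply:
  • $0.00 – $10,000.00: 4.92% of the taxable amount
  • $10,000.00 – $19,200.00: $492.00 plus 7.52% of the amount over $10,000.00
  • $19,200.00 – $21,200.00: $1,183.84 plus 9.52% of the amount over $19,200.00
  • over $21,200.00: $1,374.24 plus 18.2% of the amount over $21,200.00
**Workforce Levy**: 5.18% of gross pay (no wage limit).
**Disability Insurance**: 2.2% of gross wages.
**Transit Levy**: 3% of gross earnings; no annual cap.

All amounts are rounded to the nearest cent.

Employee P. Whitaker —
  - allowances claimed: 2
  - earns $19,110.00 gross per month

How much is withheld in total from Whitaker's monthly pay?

$3,134.22

Wage Tax: taxable = $19,110.00 − 2×$176.00 = $18,758.00
  $492.00 + 7.52% × ($18,758.00 − $10,000.00) = $492.00 + 7.52% × $8,758.00 = $1,150.60
Workforce Levy: 5.18% × $19,110.00 = $989.90
Disability Insurance: 2.2% × $19,110.00 = $420.42
Transit Levy: 3% × $19,110.00 = $573.30
Total: $1,150.60 + $989.90 + $420.42 + $573.30 = $3,134.22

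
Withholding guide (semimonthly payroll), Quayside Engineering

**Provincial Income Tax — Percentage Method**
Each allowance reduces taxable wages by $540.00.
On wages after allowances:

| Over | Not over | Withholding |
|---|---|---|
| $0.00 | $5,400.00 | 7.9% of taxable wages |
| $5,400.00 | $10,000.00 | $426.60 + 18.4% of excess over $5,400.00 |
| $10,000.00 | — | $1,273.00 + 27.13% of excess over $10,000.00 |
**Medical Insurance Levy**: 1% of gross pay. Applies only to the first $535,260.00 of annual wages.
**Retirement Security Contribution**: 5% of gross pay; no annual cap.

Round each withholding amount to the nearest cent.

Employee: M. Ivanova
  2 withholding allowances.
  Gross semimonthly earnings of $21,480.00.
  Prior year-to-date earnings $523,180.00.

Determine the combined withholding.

Provincial Income Tax: taxable = $21,480.00 − 2×$540.00 = $20,400.00
  $1,273.00 + 27.13% × ($20,400.00 − $10,000.00) = $1,273.00 + 27.13% × $10,400.00 = $4,094.52
Medical Insurance Levy: cap $535,260.00 − YTD $523,180.00 = $12,080.00 subject; 1% × $12,080.00 = $120.80
Retirement Security Contribution: 5% × $21,480.00 = $1,074.00
Total: $4,094.52 + $120.80 + $1,074.00 = $5,289.32

$5,289.32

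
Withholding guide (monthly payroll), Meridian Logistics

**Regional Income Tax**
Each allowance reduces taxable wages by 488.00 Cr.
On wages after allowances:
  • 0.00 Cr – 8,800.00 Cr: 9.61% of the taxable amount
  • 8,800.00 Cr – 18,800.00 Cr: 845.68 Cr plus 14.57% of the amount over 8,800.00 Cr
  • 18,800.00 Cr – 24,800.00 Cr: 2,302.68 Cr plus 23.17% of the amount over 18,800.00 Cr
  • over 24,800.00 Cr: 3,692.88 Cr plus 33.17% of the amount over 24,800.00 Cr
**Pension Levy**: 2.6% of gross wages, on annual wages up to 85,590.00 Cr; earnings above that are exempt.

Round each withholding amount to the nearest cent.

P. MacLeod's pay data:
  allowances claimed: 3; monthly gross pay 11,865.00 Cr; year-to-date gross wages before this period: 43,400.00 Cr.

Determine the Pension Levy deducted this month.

308.49 Cr

Pension Levy: 2.6% × 11,865.00 Cr = 308.49 Cr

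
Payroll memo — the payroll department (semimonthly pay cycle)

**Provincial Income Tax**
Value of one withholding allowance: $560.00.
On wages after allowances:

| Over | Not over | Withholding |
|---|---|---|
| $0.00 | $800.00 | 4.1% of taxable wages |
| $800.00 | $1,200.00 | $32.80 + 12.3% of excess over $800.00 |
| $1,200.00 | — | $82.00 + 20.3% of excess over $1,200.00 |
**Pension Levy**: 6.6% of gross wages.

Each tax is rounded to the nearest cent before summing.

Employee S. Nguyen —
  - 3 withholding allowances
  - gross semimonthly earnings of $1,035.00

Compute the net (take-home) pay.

Provincial Income Tax: taxable = $1,035.00 − 3×$560.00 = $-645.00
  Taxable ≤ 0 → $0.00
Pension Levy: 6.6% × $1,035.00 = $68.31
Total withheld: $0.00 + $68.31 = $68.31
Net pay: $1,035.00 − $68.31 = $966.69

$966.69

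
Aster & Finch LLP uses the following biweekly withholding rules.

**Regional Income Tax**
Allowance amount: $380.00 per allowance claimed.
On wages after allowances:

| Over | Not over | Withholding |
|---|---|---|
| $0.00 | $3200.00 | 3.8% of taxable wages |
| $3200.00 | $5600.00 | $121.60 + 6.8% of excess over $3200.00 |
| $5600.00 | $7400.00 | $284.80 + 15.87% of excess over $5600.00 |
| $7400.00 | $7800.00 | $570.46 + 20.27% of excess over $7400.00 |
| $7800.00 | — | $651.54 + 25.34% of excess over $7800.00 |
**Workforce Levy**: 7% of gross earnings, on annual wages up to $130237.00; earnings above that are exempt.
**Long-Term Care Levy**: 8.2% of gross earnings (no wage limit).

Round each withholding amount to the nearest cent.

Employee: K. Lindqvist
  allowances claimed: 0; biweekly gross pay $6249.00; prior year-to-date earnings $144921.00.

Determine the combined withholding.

Regional Income Tax: taxable = $6249.00
  $284.80 + 15.87% × ($6249.00 − $5600.00) = $284.80 + 15.87% × $649.00 = $387.80
Workforce Levy: YTD $144921.00 ≥ cap $130237.00 → $0.00
Long-Term Care Levy: 8.2% × $6249.00 = $512.42
Total: $387.80 + $0.00 + $512.42 = $900.22

$900.22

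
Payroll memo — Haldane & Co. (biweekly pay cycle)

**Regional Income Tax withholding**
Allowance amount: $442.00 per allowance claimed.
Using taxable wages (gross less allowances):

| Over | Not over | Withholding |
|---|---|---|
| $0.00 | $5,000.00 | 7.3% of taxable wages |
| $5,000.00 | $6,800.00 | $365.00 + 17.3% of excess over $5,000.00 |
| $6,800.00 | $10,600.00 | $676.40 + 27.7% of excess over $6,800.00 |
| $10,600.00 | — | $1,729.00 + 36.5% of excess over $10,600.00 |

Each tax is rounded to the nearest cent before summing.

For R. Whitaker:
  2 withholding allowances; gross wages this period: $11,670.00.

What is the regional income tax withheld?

$1,796.89

Regional Income Tax: taxable = $11,670.00 − 2×$442.00 = $10,786.00
  $1,729.00 + 36.5% × ($10,786.00 − $10,600.00) = $1,729.00 + 36.5% × $186.00 = $1,796.89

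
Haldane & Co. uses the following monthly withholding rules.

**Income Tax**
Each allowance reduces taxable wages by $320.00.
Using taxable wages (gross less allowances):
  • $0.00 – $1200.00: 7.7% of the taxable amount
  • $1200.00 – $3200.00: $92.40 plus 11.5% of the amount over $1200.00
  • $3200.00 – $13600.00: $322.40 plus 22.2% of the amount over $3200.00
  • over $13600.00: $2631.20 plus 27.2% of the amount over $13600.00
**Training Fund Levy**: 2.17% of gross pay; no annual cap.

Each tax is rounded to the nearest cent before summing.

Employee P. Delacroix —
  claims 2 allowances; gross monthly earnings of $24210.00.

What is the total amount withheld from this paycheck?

$5868.40

Income Tax: taxable = $24210.00 − 2×$320.00 = $23570.00
  $2631.20 + 27.2% × ($23570.00 − $13600.00) = $2631.20 + 27.2% × $9970.00 = $5343.04
Training Fund Levy: 2.17% × $24210.00 = $525.36
Total: $5343.04 + $525.36 = $5868.40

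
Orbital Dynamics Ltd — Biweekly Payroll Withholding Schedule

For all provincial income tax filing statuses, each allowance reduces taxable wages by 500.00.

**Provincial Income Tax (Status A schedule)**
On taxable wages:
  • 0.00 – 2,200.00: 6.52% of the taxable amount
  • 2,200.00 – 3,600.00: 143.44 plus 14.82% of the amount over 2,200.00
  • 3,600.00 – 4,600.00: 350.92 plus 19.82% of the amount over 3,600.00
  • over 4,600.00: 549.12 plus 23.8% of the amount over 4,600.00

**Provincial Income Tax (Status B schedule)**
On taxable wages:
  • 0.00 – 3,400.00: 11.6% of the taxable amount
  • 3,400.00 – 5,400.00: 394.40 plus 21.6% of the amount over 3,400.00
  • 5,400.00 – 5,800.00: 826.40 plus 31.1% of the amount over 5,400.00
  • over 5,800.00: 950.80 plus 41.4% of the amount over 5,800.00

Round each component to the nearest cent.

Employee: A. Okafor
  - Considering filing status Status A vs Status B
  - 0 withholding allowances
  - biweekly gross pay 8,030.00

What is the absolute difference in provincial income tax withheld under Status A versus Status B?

Provincial Income Tax (Status A): taxable = 8,030.00
  549.12 + 23.8% × (8,030.00 − 4,600.00) = 549.12 + 23.8% × 3,430.00 = 1,365.46
Provincial Income Tax (Status B): taxable = 8,030.00
  950.80 + 41.4% × (8,030.00 − 5,800.00) = 950.80 + 41.4% × 2,230.00 = 1,874.02
Difference: |1,365.46 − 1,874.02| = 508.56 (higher under Status B)

508.56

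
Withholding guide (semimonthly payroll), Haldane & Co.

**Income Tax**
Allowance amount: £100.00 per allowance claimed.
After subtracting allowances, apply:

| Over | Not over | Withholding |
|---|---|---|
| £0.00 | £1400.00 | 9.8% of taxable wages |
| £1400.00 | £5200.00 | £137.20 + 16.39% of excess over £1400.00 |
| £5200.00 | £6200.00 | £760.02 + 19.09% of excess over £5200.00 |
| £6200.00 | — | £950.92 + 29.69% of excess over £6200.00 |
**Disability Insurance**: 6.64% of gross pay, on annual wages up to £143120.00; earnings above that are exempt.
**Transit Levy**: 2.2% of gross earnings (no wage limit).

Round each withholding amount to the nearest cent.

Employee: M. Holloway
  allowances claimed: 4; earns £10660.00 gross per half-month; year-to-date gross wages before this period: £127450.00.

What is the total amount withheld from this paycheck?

£3098.67

Income Tax: taxable = £10660.00 − 4×£100.00 = £10260.00
  £950.92 + 29.69% × (£10260.00 − £6200.00) = £950.92 + 29.69% × £4060.00 = £2156.33
Disability Insurance: 6.64% × £10660.00 = £707.82
Transit Levy: 2.2% × £10660.00 = £234.52
Total: £2156.33 + £707.82 + £234.52 = £3098.67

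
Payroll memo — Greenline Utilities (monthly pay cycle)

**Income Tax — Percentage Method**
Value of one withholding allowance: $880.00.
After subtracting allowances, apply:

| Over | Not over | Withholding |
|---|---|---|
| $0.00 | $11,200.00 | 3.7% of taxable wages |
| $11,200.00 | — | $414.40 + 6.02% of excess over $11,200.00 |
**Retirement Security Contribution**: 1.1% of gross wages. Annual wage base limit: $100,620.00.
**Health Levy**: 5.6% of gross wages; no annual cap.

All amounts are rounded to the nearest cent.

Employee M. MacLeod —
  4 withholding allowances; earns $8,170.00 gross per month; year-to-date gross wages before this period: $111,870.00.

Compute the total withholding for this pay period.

$629.57

Income Tax: taxable = $8,170.00 − 4×$880.00 = $4,650.00
  3.7% × $4,650.00 = $172.05
Retirement Security Contribution: YTD $111,870.00 ≥ cap $100,620.00 → $0.00
Health Levy: 5.6% × $8,170.00 = $457.52
Total: $172.05 + $0.00 + $457.52 = $629.57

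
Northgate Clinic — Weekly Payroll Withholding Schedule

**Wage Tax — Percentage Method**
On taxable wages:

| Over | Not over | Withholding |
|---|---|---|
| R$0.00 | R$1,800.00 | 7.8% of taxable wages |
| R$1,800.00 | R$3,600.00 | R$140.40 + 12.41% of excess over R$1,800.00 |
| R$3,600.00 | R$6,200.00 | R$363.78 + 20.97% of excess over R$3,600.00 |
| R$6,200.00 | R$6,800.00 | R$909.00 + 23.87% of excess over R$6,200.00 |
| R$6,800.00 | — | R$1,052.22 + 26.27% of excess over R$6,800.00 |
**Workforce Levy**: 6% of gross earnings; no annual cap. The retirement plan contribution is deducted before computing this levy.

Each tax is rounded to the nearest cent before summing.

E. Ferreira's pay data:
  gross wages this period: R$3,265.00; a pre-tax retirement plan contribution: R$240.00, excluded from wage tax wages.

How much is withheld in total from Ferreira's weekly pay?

Wage Tax: taxable = R$3,265.00 − R$240.00 = R$3,025.00
  R$140.40 + 12.41% × (R$3,025.00 − R$1,800.00) = R$140.40 + 12.41% × R$1,225.00 = R$292.42
Workforce Levy: 6% × R$3,025.00 = R$181.50
Total: R$292.42 + R$181.50 = R$473.92

R$473.92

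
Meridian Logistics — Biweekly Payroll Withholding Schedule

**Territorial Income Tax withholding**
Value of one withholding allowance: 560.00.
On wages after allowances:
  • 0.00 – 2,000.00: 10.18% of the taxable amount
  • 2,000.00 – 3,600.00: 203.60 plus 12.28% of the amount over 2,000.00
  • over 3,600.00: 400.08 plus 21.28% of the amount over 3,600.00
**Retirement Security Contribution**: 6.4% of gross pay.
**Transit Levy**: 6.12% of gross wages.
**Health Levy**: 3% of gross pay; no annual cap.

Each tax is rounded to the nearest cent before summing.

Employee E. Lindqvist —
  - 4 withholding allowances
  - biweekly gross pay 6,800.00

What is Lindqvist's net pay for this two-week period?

Territorial Income Tax: taxable = 6,800.00 − 4×560.00 = 4,560.00
  400.08 + 21.28% × (4,560.00 − 3,600.00) = 400.08 + 21.28% × 960.00 = 604.37
Retirement Security Contribution: 6.4% × 6,800.00 = 435.20
Transit Levy: 6.12% × 6,800.00 = 416.16
Health Levy: 3% × 6,800.00 = 204.00
Total withheld: 604.37 + 435.20 + 416.16 + 204.00 = 1,659.73
Net pay: 6,800.00 − 1,659.73 = 5,140.27

5,140.27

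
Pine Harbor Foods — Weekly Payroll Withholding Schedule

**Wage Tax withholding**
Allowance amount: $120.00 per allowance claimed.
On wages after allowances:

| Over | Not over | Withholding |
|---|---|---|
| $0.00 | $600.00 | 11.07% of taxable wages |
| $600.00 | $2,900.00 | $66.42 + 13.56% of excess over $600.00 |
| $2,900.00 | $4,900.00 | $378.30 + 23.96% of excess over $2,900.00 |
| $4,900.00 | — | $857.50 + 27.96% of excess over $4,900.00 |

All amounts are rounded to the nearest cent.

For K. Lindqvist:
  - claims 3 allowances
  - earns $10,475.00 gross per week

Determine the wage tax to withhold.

Wage Tax: taxable = $10,475.00 − 3×$120.00 = $10,115.00
  $857.50 + 27.96% × ($10,115.00 − $4,900.00) = $857.50 + 27.96% × $5,215.00 = $2,315.61

$2,315.61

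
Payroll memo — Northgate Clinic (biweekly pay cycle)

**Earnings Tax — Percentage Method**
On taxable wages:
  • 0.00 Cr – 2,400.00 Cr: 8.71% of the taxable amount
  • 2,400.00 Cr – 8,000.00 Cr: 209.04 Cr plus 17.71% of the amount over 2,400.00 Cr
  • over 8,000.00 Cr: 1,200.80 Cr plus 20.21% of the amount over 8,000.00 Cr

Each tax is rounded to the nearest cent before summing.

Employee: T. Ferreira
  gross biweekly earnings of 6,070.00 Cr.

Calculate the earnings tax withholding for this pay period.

Earnings Tax: taxable = 6,070.00 Cr
  209.04 Cr + 17.71% × (6,070.00 Cr − 2,400.00 Cr) = 209.04 Cr + 17.71% × 3,670.00 Cr = 859.00 Cr

859.00 Cr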